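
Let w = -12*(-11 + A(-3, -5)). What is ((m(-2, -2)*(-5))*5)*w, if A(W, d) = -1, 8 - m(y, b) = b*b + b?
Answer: -21600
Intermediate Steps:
m(y, b) = 8 - b - b**2 (m(y, b) = 8 - (b*b + b) = 8 - (b**2 + b) = 8 - (b + b**2) = 8 + (-b - b**2) = 8 - b - b**2)
w = 144 (w = -12*(-11 - 1) = -12*(-12) = 144)
((m(-2, -2)*(-5))*5)*w = (((8 - 1*(-2) - 1*(-2)**2)*(-5))*5)*144 = (((8 + 2 - 1*4)*(-5))*5)*144 = (((8 + 2 - 4)*(-5))*5)*144 = ((6*(-5))*5)*144 = -30*5*144 = -150*144 = -21600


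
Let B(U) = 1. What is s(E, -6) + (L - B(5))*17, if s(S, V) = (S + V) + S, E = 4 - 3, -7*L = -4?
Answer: -79/7 ≈ -11.286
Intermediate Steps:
L = 4/7 (L = -⅐*(-4) = 4/7 ≈ 0.57143)
E = 1
s(S, V) = V + 2*S
s(E, -6) + (L - B(5))*17 = (-6 + 2*1) + (4/7 - 1*1)*17 = (-6 + 2) + (4/7 - 1)*17 = -4 - 3/7*17 = -4 - 51/7 = -79/7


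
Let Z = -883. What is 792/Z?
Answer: -792/883 ≈ -0.89694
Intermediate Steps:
792/Z = 792/(-883) = 792*(-1/883) = -792/883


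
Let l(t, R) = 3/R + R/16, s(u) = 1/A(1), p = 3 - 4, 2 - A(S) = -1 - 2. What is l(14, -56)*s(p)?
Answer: -199/280 ≈ -0.71071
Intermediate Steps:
A(S) = 5 (A(S) = 2 - (-1 - 2) = 2 - 1*(-3) = 2 + 3 = 5)
p = -1
s(u) = ⅕ (s(u) = 1/5 = ⅕)
l(t, R) = 3/R + R/16 (l(t, R) = 3/R + R*(1/16) = 3/R + R/16)
l(14, -56)*s(p) = (3/(-56) + (1/16)*(-56))*(⅕) = (3*(-1/56) - 7/2)*(⅕) = (-3/56 - 7/2)*(⅕) = -199/56*⅕ = -199/280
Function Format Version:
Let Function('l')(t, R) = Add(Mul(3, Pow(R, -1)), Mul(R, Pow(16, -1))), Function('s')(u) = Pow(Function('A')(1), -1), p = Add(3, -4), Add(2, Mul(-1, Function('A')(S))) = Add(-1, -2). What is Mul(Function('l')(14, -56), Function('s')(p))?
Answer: Rational(-199, 280) ≈ -0.71071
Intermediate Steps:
Function('A')(S) = 5 (Function('A')(S) = Add(2, Mul(-1, Add(-1, -2))) = Add(2, Mul(-1, -3)) = Add(2, 3) = 5)
p = -1
Function('s')(u) = Rational(1, 5) (Function('s')(u) = Pow(5, -1) = Rational(1, 5))
Function('l')(t, R) = Add(Mul(3, Pow(R, -1)), Mul(Rational(1, 16), R)) (Function('l')(t, R) = Add(Mul(3, Pow(R, -1)), Mul(R, Rational(1, 16))) = Add(Mul(3, Pow(R, -1)), Mul(Rational(1, 16), R)))
Mul(Function('l')(14, -56), Function('s')(p)) = Mul(Add(Mul(3, Pow(-56, -1)), Mul(Rational(1, 16), -56)), Rational(1, 5)) = Mul(Add(Mul(3, Rational(-1, 56)), Rational(-7, 2)), Rational(1, 5)) = Mul(Add(Rational(-3, 56), Rational(-7, 2)), Rational(1, 5)) = Mul(Rational(-199, 56), Rational(1, 5)) = Rational(-199, 280)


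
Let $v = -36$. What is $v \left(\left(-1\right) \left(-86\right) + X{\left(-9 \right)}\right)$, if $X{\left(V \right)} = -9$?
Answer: $-2772$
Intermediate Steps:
$v \left(\left(-1\right) \left(-86\right) + X{\left(-9 \right)}\right) = - 36 \left(\left(-1\right) \left(-86\right) - 9\right) = - 36 \left(86 - 9\right) = \left(-36\right) 77 = -2772$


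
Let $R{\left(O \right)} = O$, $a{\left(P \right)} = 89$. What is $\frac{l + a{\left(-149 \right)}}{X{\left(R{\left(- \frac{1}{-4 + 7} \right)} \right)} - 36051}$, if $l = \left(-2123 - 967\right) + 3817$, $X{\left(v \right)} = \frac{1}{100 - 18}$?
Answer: $- \frac{3936}{173893} \approx -0.022635$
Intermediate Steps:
$X{\left(v \right)} = \frac{1}{82}$
$l = 727$ ($l = -3090 + 3817 = 727$)
$\frac{l + a{\left(-149 \right)}}{X{\left(R{\left(- \frac{1}{-4 + 7} \right)} \right)} - 36051} = \frac{727 + 89}{\frac{1}{82} - 36051} = \frac{816}{- \frac{2956181}{82}} = 816 \left(- \frac{82}{2956181}\right) = - \frac{3936}{173893}$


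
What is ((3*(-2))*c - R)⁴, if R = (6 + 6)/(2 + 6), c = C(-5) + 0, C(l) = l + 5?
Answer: 81/16 ≈ 5.0625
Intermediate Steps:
C(l) = 5 + l
c = 0 (c = (5 - 5) + 0 = 0 + 0 = 0)
R = 3/2 (R = 12/8 = 12*(⅛) = 3/2 ≈ 1.5000)
((3*(-2))*c - R)⁴ = ((3*(-2))*0 - 1*3/2)⁴ = (-6*0 - 3/2)⁴ = (0 - 3/2)⁴ = (-3/2)⁴ = 81/16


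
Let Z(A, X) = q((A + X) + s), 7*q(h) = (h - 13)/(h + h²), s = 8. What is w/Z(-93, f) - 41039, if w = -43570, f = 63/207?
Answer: 163080152063/7383 ≈ 2.2089e+7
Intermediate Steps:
f = 7/23 (f = 63*(1/207) = 7/23 ≈ 0.30435)
q(h) = (-13 + h)/(7*(h + h²)) (q(h) = ((h - 13)/(h + h²))/7 = ((-13 + h)/(h + h²))/7 = (-13 + h)/(7*(h + h²)))
Z(A, X) = (-5 + A + X)/(7*(8 + A + X)*(9 + A + X)) (Z(A, X) = (-13 + ((A + X) + 8))/(7*((A + X) + 8)*(1 + ((A + X) + 8))) = (-13 + (8 + A + X))/(7*(8 + A + X)*(1 + (8 + A + X))) = (-5 + A + X)/(7*(8 + A + X)*(9 + A + X)))
w/Z(-93, f) - 41039 = -43570*7*(8 - 93 + 7/23)*(9 - 93 + 7/23)/(-5 - 93 + 7/23) - 41039 = -43570/((⅐)*(-2247/23)/(-1948/23*(-1925/23))) - 41039 = -43570/((⅐)*(-23/1948)*(-23/1925)*(-2247/23)) - 41039 = -43570/(-7383/3749900) - 41039 = -43570*(-3749900/7383) - 41039 = 163383143000/7383 - 41039 = 163080152063/7383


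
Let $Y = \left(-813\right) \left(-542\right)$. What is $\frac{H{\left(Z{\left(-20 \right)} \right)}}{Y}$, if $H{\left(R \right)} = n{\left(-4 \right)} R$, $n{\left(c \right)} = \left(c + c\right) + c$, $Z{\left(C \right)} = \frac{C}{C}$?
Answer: $- \frac{2}{73441} \approx -2.7233 \cdot 10^{-5}$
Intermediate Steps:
$Z{\left(C \right)} = 1$
$n{\left(c \right)} = 3 c$ ($n{\left(c \right)} = 2 c + c = 3 c$)
$Y = 440646$
$H{\left(R \right)} = - 12 R$ ($H{\left(R \right)} = 3 \left(-4\right) R = - 12 R$)
$\frac{H{\left(Z{\left(-20 \right)} \right)}}{Y} = \frac{\left(-12\right) 1}{440646} = \left(-12\right) \frac{1}{440646} = - \frac{2}{73441}$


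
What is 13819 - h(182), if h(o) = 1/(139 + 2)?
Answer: 1948478/141 ≈ 13819.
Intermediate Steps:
h(o) = 1/141
13819 - h(182) = 13819 - 1*1/141 = 13819 - 1/141 = 1948478/141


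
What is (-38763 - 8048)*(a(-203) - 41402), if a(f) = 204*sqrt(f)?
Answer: 1938069022 - 9549444*I*sqrt(203) ≈ 1.9381e+9 - 1.3606e+8*I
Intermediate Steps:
(-38763 - 8048)*(a(-203) - 41402) = (-38763 - 8048)*(204*sqrt(-203) - 41402) = -46811*(204*(I*sqrt(203)) - 41402) = -46811*(204*I*sqrt(203) - 41402) = -46811*(-41402 + 204*I*sqrt(203)) = 1938069022 - 9549444*I*sqrt(203)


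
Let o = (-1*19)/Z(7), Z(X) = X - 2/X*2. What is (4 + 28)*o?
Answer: -4256/45 ≈ -94.578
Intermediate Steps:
Z(X) = X - 4/X
o = -133/45 (o = (-1*19)/(7 - 4/7) = -19/(7 - 4*⅐) = -19/(7 - 4/7) = -19/45/7 = -19*7/45 = -133/45 ≈ -2.9556)
(4 + 28)*o = (4 + 28)*(-133/45) = 32*(-133/45) = -4256/45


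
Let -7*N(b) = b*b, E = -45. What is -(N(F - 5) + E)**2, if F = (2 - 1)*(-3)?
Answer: -143641/49 ≈ -2931.4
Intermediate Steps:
F = -3 (F = 1*(-3) = -3)
N(b) = -b**2/7 (N(b) = -b*b/7 = -b**2/7)
-(N(F - 5) + E)**2 = -(-(-3 - 5)**2/7 - 45)**2 = -(-1/7*(-8)**2 - 45)**2 = -(-1/7*64 - 45)**2 = -(-64/7 - 45)**2 = -(-379/7)**2 = -1*143641/49 = -143641/49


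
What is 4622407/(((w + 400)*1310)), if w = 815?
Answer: 4622407/1591650 ≈ 2.9042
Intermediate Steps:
4622407/(((w + 400)*1310)) = 4622407/(((815 + 400)*1310)) = 4622407/((1215*1310)) = 4622407/1591650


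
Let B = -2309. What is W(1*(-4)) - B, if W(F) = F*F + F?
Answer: 2321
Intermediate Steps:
W(F) = F + F**2 (W(F) = F**2 + F = F + F**2)
W(1*(-4)) - B = (1*(-4))*(1 + 1*(-4)) - 1*(-2309) = -4*(1 - 4) + 2309 = -4*(-3) + 2309 = 12 + 2309 = 2321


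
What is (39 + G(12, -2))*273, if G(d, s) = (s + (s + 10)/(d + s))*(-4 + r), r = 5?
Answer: 51597/5 ≈ 10319.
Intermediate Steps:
G(d, s) = s + (10 + s)/(d + s) (G(d, s) = (s + (s + 10)/(d + s))*(-4 + 5) = (s + (10 + s)/(d + s))*1 = s + (10 + s)/(d + s))
(39 + G(12, -2))*273 = (39 + (10 - 2 + (-2)² + 12*(-2))/(12 - 2))*273 = (39 + (10 - 2 + 4 - 24)/10)*273 = (39 + (⅒)*(-12))*273 = (39 - 6/5)*273 = (189/5)*273 = 51597/5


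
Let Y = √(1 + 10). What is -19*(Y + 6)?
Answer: -114 - 19*√11 ≈ -177.02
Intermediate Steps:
Y = √11 ≈ 3.3166
-19*(Y + 6) = -19*(√11 + 6) = -19*(6 + √11) = -114 - 19*√11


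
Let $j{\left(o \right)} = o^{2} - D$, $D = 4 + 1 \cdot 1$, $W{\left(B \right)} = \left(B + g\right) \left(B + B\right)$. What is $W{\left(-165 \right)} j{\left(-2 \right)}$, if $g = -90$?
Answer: $-84150$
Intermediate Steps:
$W{\left(B \right)} = 2 B \left(-90 + B\right)$ ($W{\left(B \right)} = \left(B - 90\right) \left(B + B\right) = \left(-90 + B\right) 2 B = 2 B \left(-90 + B\right)$)
$D = 5$ ($D = 4 + 1 = 5$)
$j{\left(o \right)} = -5 + o^{2}$ ($j{\left(o \right)} = o^{2} - 5 = -5 + o^{2}$)
$W{\left(-165 \right)} j{\left(-2 \right)} = 2 \left(-165\right) \left(-90 - 165\right) \left(-5 + \left(-2\right)^{2}\right) = 2 \left(-165\right) \left(-255\right) \left(-5 + 4\right) = 84150 \left(-1\right) = -84150$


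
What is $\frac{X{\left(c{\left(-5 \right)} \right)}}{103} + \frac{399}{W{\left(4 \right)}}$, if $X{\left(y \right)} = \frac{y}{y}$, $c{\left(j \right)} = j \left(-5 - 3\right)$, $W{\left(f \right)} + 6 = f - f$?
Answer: $- \frac{13697}{206} \approx -66.49$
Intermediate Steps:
$W{\left(f \right)} = -6$ ($W{\left(f \right)} = -6 + \left(f - f\right) = -6 + 0 = -6$)
$c{\left(j \right)} = - 8 j$ ($c{\left(j \right)} = j \left(-8\right) = - 8 j$)
$X{\left(y \right)} = 1$
$\frac{X{\left(c{\left(-5 \right)} \right)}}{103} + \frac{399}{W{\left(4 \right)}} = 1 \cdot \frac{1}{103} + \frac{399}{-6} = 1 \cdot \frac{1}{103} + 399 \left(- \frac{1}{6}\right) = \frac{1}{103} - \frac{133}{2} = - \frac{13697}{206}$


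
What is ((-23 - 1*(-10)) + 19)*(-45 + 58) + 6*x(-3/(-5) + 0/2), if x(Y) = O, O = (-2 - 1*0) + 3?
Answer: 84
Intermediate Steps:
O = 1 (O = (-2 + 0) + 3 = -2 + 3 = 1)
x(Y) = 1
((-23 - 1*(-10)) + 19)*(-45 + 58) + 6*x(-3/(-5) + 0/2) = ((-23 - 1*(-10)) + 19)*(-45 + 58) + 6*1 = ((-23 + 10) + 19)*13 + 6 = (-13 + 19)*13 + 6 = 6*13 + 6 = 78 + 6 = 84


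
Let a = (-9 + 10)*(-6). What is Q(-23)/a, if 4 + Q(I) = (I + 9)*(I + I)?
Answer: -320/3 ≈ -106.67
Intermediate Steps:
Q(I) = -4 + 2*I*(9 + I) (Q(I) = -4 + (I + 9)*(I + I) = -4 + (9 + I)*(2*I) = -4 + 2*I*(9 + I))
a = -6 (a = 1*(-6) = -6)
Q(-23)/a = (-4 + 2*(-23)² + 18*(-23))/(-6) = (-4 + 2*529 - 414)*(-⅙) = (-4 + 1058 - 414)*(-⅙) = 640*(-⅙) = -320/3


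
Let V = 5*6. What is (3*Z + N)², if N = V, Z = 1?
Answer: 1089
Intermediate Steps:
V = 30
N = 30
(3*Z + N)² = (3*1 + 30)² = (3 + 30)² = 33² = 1089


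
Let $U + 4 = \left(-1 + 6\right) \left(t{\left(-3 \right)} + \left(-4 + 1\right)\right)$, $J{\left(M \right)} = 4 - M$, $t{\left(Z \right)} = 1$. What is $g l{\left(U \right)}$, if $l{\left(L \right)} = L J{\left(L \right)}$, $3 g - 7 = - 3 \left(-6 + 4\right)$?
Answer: $-1092$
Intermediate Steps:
$g = \frac{13}{3}$ ($g = \frac{7}{3} + \frac{\left(-3\right) \left(-6 + 4\right)}{3} = \frac{7}{3} + \frac{\left(-3\right) \left(-2\right)}{3} = \frac{7}{3} + \frac{1}{3} \cdot 6 = \frac{7}{3} + 2 = \frac{13}{3} \approx 4.3333$)
$U = -14$ ($U = -4 + \left(-1 + 6\right) \left(1 + \left(-4 + 1\right)\right) = -4 + 5 \left(1 - 3\right) = -4 + 5 \left(-2\right) = -4 - 10 = -14$)
$l{\left(L \right)} = L \left(4 - L\right)$
$g l{\left(U \right)} = \frac{13 \left(- 14 \left(4 - -14\right)\right)}{3} = \frac{13 \left(- 14 \left(4 + 14\right)\right)}{3} = \frac{13 \left(\left(-14\right) 18\right)}{3} = \frac{13}{3} \left(-252\right) = -1092$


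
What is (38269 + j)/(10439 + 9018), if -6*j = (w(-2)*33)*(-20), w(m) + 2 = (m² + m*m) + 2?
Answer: 39149/19457 ≈ 2.0121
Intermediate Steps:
w(m) = 2*m² (w(m) = -2 + ((m² + m*m) + 2) = -2 + ((m² + m²) + 2) = -2 + (2*m² + 2) = -2 + (2 + 2*m²) = 2*m²)
j = 880 (j = -(2*(-2)²)*33*(-20)/6 = -(2*4)*33*(-20)/6 = -8*33*(-20)/6 = -44*(-20) = -⅙*(-5280) = 880)
(38269 + j)/(10439 + 9018) = (38269 + 880)/(10439 + 9018) = 39149/19457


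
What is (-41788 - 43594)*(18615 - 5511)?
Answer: -1118845728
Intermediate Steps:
(-41788 - 43594)*(18615 - 5511) = -85382*13104 = -1118845728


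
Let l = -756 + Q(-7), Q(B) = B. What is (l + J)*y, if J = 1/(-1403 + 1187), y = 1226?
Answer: -101027917/108 ≈ -9.3544e+5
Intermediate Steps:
l = -763 (l = -756 - 7 = -763)
J = -1/216 (J = 1/(-216) = -1/216 ≈ -0.0046296)
(l + J)*y = (-763 - 1/216)*1226 = -164809/216*1226 = -101027917/108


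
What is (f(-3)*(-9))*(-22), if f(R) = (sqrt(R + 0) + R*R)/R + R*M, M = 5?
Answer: -3564 - 66*I*sqrt(3) ≈ -3564.0 - 114.32*I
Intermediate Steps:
f(R) = 5*R + (sqrt(R) + R**2)/R (f(R) = (sqrt(R + 0) + R*R)/R + R*5 = (sqrt(R) + R**2)/R + 5*R = 5*R + (sqrt(R) + R**2)/R)
(f(-3)*(-9))*(-22) = ((1/sqrt(-3) + 6*(-3))*(-9))*(-22) = ((-I*sqrt(3)/3 - 18)*(-9))*(-22) = ((-18 - I*sqrt(3)/3)*(-9))*(-22) = (162 + 3*I*sqrt(3))*(-22) = -3564 - 66*I*sqrt(3)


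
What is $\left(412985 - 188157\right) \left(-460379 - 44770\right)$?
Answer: $-113571639372$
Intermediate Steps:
$\left(412985 - 188157\right) \left(-460379 - 44770\right) = 224828 \left(-505149\right) = -113571639372$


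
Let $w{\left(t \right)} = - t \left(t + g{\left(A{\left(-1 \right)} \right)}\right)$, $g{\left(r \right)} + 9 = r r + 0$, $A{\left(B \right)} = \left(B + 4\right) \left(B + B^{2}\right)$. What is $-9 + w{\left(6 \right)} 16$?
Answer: $279$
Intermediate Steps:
$A{\left(B \right)} = \left(4 + B\right) \left(B + B^{2}\right)$
$g{\left(r \right)} = -9 + r^{2}$ ($g{\left(r \right)} = -9 + \left(r r + 0\right) = -9 + \left(r^{2} + 0\right) = -9 + r^{2}$)
$w{\left(t \right)} = - t \left(-9 + t\right)$ ($w{\left(t \right)} = - t \left(t - \left(9 - \left(- (4 + \left(-1\right)^{2} + 5 \left(-1\right))\right)^{2}\right)\right) = - t \left(t - \left(9 - \left(- (4 + 1 - 5)\right)^{2}\right)\right) = - t \left(t - \left(9 - \left(\left(-1\right) 0\right)^{2}\right)\right) = - t \left(t - \left(9 - 0^{2}\right)\right) = - t \left(t + \left(-9 + 0\right)\right) = - t \left(t - 9\right) = - t \left(-9 + t\right)$)
$-9 + w{\left(6 \right)} 16 = -9 + 6 \left(9 - 6\right) 16 = -9 + 6 \cdot 3 \cdot 16 = -9 + 18 \cdot 16 = -9 + 288 = 279$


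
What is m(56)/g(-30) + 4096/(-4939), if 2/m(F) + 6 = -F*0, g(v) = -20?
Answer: -240821/296340 ≈ -0.81265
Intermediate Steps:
m(F) = -⅓ (m(F) = 2/(-6 - F*0) = 2/(-6 + 0) = 2/(-6) = 2*(-⅙) = -⅓)
m(56)/g(-30) + 4096/(-4939) = -⅓/(-20) + 4096/(-4939) = -⅓*(-1/20) + 4096*(-1/4939) = 1/60 - 4096/4939 = -240821/296340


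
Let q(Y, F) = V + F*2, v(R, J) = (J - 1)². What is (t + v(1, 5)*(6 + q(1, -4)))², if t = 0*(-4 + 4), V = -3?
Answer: 6400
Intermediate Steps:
v(R, J) = (-1 + J)²
q(Y, F) = -3 + 2*F (q(Y, F) = -3 + F*2 = -3 + 2*F)
t = 0 (t = 0*0 = 0)
(t + v(1, 5)*(6 + q(1, -4)))² = (0 + (-1 + 5)²*(6 + (-3 + 2*(-4))))² = (0 + 4²*(6 + (-3 - 8)))² = (0 + 16*(6 - 11))² = (0 + 16*(-5))² = (0 - 80)² = (-80)² = 6400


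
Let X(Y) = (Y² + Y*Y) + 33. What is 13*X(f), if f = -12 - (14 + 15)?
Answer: 44135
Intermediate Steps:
f = -41 (f = -12 - 1*29 = -12 - 29 = -41)
X(Y) = 33 + 2*Y² (X(Y) = (Y² + Y²) + 33 = 2*Y² + 33 = 33 + 2*Y²)
13*X(f) = 13*(33 + 2*(-41)²) = 13*(33 + 2*1681) = 13*(33 + 3362) = 13*3395 = 44135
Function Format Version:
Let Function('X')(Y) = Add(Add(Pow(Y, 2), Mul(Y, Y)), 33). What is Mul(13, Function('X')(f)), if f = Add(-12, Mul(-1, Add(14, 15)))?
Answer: 44135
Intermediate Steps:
f = -41 (f = Add(-12, Mul(-1, 29)) = Add(-12, -29) = -41)
Function('X')(Y) = Add(33, Mul(2, Pow(Y, 2))) (Function('X')(Y) = Add(Add(Pow(Y, 2), Pow(Y, 2)), 33) = Add(Mul(2, Pow(Y, 2)), 33) = Add(33, Mul(2, Pow(Y, 2))))
Mul(13, Function('X')(f)) = Mul(13, Add(33, Mul(2, Pow(-41, 2)))) = Mul(13, Add(33, Mul(2, 1681))) = Mul(13, Add(33, 3362)) = Mul(13, 3395) = 44135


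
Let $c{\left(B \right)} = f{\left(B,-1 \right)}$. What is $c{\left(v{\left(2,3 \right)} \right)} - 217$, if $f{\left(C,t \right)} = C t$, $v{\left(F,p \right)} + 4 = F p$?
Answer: $-219$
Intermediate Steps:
$v{\left(F,p \right)} = -4 + F p$
$c{\left(B \right)} = - B$ ($c{\left(B \right)} = B \left(-1\right) = - B$)
$c{\left(v{\left(2,3 \right)} \right)} - 217 = - (-4 + 2 \cdot 3) - 217 = - (-4 + 6) - 217 = \left(-1\right) 2 - 217 = -2 - 217 = -219$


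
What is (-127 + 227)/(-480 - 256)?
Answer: -25/184 ≈ -0.13587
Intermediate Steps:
(-127 + 227)/(-480 - 256) = 100/(-736) = 100*(-1/736) = -25/184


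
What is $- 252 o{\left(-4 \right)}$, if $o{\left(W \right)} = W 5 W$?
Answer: $-20160$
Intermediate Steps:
$o{\left(W \right)} = 5 W^{2}$ ($o{\left(W \right)} = 5 W W = 5 W^{2}$)
$- 252 o{\left(-4 \right)} = - 252 \cdot 5 \left(-4\right)^{2} = - 252 \cdot 5 \cdot 16 = \left(-252\right) 80 = -20160$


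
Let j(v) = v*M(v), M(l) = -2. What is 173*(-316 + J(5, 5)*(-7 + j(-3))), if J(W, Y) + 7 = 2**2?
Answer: -54149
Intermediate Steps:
J(W, Y) = -3 (J(W, Y) = -7 + 2**2 = -7 + 4 = -3)
j(v) = -2*v (j(v) = v*(-2) = -2*v)
173*(-316 + J(5, 5)*(-7 + j(-3))) = 173*(-316 - 3*(-7 - 2*(-3))) = 173*(-316 - 3*(-7 + 6)) = 173*(-316 - 3*(-1)) = 173*(-316 + 3) = 173*(-313) = -54149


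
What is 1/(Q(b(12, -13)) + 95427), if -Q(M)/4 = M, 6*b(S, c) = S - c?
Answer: 3/286231 ≈ 1.0481e-5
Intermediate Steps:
b(S, c) = -c/6 + S/6 (b(S, c) = (S - c)/6 = -c/6 + S/6)
Q(M) = -4*M
1/(Q(b(12, -13)) + 95427) = 1/(-4*(-⅙*(-13) + (⅙)*12) + 95427) = 1/(-4*(13/6 + 2) + 95427) = 1/(-4*25/6 + 95427) = 1/(-50/3 + 95427) = 1/(286231/3) = 3/286231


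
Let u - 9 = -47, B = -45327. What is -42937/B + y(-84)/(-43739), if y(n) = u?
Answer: 1879743869/1982557653 ≈ 0.94814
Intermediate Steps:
u = -38 (u = 9 - 47 = -38)
y(n) = -38
-42937/B + y(-84)/(-43739) = -42937/(-45327) - 38/(-43739) = -42937*(-1/45327) - 38*(-1/43739) = 42937/45327 + 38/43739 = 1879743869/1982557653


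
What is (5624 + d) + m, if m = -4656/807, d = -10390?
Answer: -1283606/269 ≈ -4771.8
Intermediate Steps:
m = -1552/269 (m = -4656*1/807 = -1552/269 ≈ -5.7695)
(5624 + d) + m = (5624 - 10390) - 1552/269 = -4766 - 1552/269 = -1283606/269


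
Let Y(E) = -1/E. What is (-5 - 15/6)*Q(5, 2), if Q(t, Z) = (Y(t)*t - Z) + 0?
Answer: 45/2 ≈ 22.500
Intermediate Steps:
Q(t, Z) = -1 - Z (Q(t, Z) = ((-1/t)*t - Z) + 0 = (-1 - Z) + 0 = -1 - Z)
(-5 - 15/6)*Q(5, 2) = (-5 - 15/6)*(-1 - 1*2) = (-5 - 15*1/6)*(-1 - 2) = (-5 - 5/2)*(-3) = -15/2*(-3) = 45/2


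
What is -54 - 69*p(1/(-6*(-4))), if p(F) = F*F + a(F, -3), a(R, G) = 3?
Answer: -50135/192 ≈ -261.12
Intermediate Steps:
p(F) = 3 + F² (p(F) = F*F + 3 = F² + 3 = 3 + F²)
-54 - 69*p(1/(-6*(-4))) = -54 - 69*(3 + (1/(-6*(-4)))²) = -54 - 69*(3 + (1/24)²) = -54 - 69*(3 + 1/576) = -54 - 69*1729/576 = -54 - 39767/192 = -50135/192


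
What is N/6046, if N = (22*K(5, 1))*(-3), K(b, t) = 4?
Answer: -132/3023 ≈ -0.043665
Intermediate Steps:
N = -264 (N = (22*4)*(-3) = 88*(-3) = -264)
N/6046 = -264/6046 = -264*1/6046 = -132/3023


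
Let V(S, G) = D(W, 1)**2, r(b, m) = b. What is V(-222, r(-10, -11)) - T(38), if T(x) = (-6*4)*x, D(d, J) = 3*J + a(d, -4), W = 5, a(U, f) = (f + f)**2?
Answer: 5401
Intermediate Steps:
a(U, f) = 4*f**2 (a(U, f) = (2*f)**2 = 4*f**2)
D(d, J) = 64 + 3*J (D(d, J) = 3*J + 4*(-4)**2 = 3*J + 4*16 = 3*J + 64 = 64 + 3*J)
V(S, G) = 4489 (V(S, G) = (64 + 3*1)**2 = (64 + 3)**2 = 67**2 = 4489)
T(x) = -24*x
V(-222, r(-10, -11)) - T(38) = 4489 - (-24)*38 = 4489 - 1*(-912) = 4489 + 912 = 5401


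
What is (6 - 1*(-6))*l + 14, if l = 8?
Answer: 110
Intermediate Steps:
(6 - 1*(-6))*l + 14 = (6 - 1*(-6))*8 + 14 = (6 + 6)*8 + 14 = 12*8 + 14 = 96 + 14 = 110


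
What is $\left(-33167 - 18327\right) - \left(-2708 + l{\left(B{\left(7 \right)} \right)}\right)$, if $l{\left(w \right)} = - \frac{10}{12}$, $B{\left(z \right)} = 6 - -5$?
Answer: $- \frac{292711}{6} \approx -48785.0$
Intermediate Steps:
$B{\left(z \right)} = 11$ ($B{\left(z \right)} = 6 + 5 = 11$)
$l{\left(w \right)} = - \frac{5}{6}$ ($l{\left(w \right)} = \left(-10\right) \frac{1}{12} = - \frac{5}{6}$)
$\left(-33167 - 18327\right) - \left(-2708 + l{\left(B{\left(7 \right)} \right)}\right) = \left(-33167 - 18327\right) + \left(\left(4005 - 1297\right) - - \frac{5}{6}\right) = -51494 + \left(2708 + \frac{5}{6}\right) = -51494 + \frac{16253}{6} = - \frac{292711}{6}$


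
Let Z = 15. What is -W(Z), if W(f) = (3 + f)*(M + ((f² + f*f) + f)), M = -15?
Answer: -8100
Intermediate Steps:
W(f) = (3 + f)*(-15 + f + 2*f²) (W(f) = (3 + f)*(-15 + ((f² + f*f) + f)) = (3 + f)*(-15 + ((f² + f²) + f)) = (3 + f)*(-15 + (2*f² + f)) = (3 + f)*(-15 + (f + 2*f²)) = (3 + f)*(-15 + f + 2*f²))
-W(Z) = -(-45 - 12*15 + 2*15³ + 7*15²) = -(-45 - 180 + 2*3375 + 7*225) = -(-45 - 180 + 6750 + 1575) = -1*8100 = -8100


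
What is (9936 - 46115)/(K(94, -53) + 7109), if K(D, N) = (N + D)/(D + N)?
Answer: -36179/7110 ≈ -5.0885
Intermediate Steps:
K(D, N) = 1 (K(D, N) = (D + N)/(D + N) = 1)
(9936 - 46115)/(K(94, -53) + 7109) = (9936 - 46115)/(1 + 7109) = -36179/7110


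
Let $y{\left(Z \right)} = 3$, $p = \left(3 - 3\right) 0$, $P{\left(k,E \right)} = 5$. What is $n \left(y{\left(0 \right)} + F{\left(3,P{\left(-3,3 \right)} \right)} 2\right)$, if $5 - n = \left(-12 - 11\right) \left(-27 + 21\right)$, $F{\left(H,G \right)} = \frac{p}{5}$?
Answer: $-399$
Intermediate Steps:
$p = 0$ ($p = 0 \cdot 0 = 0$)
$F{\left(H,G \right)} = 0$ ($F{\left(H,G \right)} = \frac{0}{5} = 0 \cdot \frac{1}{5} = 0$)
$n = -133$ ($n = 5 - \left(-12 - 11\right) \left(-27 + 21\right) = 5 - \left(-12 - 11\right) \left(-6\right) = 5 - \left(-23\right) \left(-6\right) = 5 - 138 = -133$)
$n \left(y{\left(0 \right)} + F{\left(3,P{\left(-3,3 \right)} \right)} 2\right) = - 133 \left(3 + 0 \cdot 2\right) = - 133 \left(3 + 0\right) = \left(-133\right) 3 = -399$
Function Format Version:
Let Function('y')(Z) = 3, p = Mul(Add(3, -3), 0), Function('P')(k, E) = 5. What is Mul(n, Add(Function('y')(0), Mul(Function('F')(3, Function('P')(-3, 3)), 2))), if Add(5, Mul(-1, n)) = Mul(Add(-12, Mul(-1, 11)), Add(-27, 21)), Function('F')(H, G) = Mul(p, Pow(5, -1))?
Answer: -399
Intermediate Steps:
p = 0 (p = Mul(0, 0) = 0)
Function('F')(H, G) = 0 (Function('F')(H, G) = Mul(0, Pow(5, -1)) = Mul(0, Rational(1, 5)) = 0)
n = -133 (n = Add(5, Mul(-1, Mul(Add(-12, Mul(-1, 11)), Add(-27, 21)))) = Add(5, Mul(-1, Mul(Add(-12, -11), -6))) = Add(5, Mul(-1, Mul(-23, -6))) = Add(5, Mul(-1, 138)) = Add(5, -138) = -133)
Mul(n, Add(Function('y')(0), Mul(Function('F')(3, Function('P')(-3, 3)), 2))) = Mul(-133, Add(3, Mul(0, 2))) = Mul(-133, Add(3, 0)) = Mul(-133, 3) = -399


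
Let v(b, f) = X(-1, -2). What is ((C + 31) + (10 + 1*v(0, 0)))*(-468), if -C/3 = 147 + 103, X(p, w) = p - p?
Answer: 331812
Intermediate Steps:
X(p, w) = 0
v(b, f) = 0
C = -750 (C = -3*(147 + 103) = -3*250 = -750)
((C + 31) + (10 + 1*v(0, 0)))*(-468) = ((-750 + 31) + (10 + 1*0))*(-468) = (-719 + (10 + 0))*(-468) = (-719 + 10)*(-468) = -709*(-468) = 331812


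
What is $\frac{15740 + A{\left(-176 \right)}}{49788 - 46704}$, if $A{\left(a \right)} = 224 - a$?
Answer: $\frac{1345}{257} \approx 5.2335$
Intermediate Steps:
$\frac{15740 + A{\left(-176 \right)}}{49788 - 46704} = \frac{15740 + \left(224 - -176\right)}{49788 - 46704} = \frac{15740 + \left(224 + 176\right)}{3084} = \left(15740 + 400\right) \frac{1}{3084} = 16140 \cdot \frac{1}{3084} = \frac{1345}{257}$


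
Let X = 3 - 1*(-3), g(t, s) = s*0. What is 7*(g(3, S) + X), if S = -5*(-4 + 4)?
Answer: 42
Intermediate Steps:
S = 0 (S = -5*0 = 0)
g(t, s) = 0
X = 6 (X = 3 + 3 = 6)
7*(g(3, S) + X) = 7*(0 + 6) = 7*6 = 42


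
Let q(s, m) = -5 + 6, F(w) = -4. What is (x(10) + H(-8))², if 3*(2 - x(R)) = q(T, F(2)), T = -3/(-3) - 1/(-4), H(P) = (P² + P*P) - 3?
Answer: 144400/9 ≈ 16044.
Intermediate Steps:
H(P) = -3 + 2*P² (H(P) = (P² + P²) - 3 = 2*P² - 3 = -3 + 2*P²)
T = 5/4 (T = -3*(-⅓) - 1*(-¼) = 1 + ¼ = 5/4 ≈ 1.2500)
q(s, m) = 1
x(R) = 5/3 (x(R) = 2 - ⅓*1 = 2 - ⅓ = 5/3)
(x(10) + H(-8))² = (5/3 + (-3 + 2*(-8)²))² = (5/3 + (-3 + 2*64))² = (5/3 + (-3 + 128))² = (5/3 + 125)² = (380/3)² = 144400/9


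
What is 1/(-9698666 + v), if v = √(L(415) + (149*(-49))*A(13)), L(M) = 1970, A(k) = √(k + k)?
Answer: -1/(9698666 - √(1970 - 7301*√26)) ≈ -1.0311e-7 - 1.9962e-12*I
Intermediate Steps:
A(k) = √2*√k (A(k) = √(2*k) = √2*√k)
v = √(1970 - 7301*√26) (v = √(1970 + (149*(-49))*(√2*√13)) = √(1970 - 7301*√26) ≈ 187.77*I)
1/(-9698666 + v) = 1/(-9698666 + √(1970 - 7301*√26))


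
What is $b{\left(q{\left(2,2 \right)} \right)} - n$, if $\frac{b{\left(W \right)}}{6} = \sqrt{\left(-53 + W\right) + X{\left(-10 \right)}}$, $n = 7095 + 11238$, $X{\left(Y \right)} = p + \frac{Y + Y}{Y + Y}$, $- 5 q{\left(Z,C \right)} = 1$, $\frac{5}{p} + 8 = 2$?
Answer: $-18333 + \frac{i \sqrt{47730}}{5} \approx -18333.0 + 43.694 i$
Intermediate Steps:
$p = - \frac{5}{6}$ ($p = \frac{5}{-8 + 2} = \frac{5}{-6} = 5 \left(- \frac{1}{6}\right) = - \frac{5}{6} \approx -0.83333$)
$q{\left(Z,C \right)} = - \frac{1}{5}$ ($q{\left(Z,C \right)} = \left(- \frac{1}{5}\right) 1 = - \frac{1}{5}$)
$X{\left(Y \right)} = \frac{1}{6}$ ($X{\left(Y \right)} = - \frac{5}{6} + \frac{Y + Y}{Y + Y} = - \frac{5}{6} + \frac{2 Y}{2 Y} = - \frac{5}{6} + 2 Y \frac{1}{2 Y} = - \frac{5}{6} + 1 = \frac{1}{6}$)
$n = 18333$
$b{\left(W \right)} = 6 \sqrt{- \frac{317}{6} + W}$ ($b{\left(W \right)} = 6 \sqrt{\left(-53 + W\right) + \frac{1}{6}} = 6 \sqrt{- \frac{317}{6} + W}$)
$b{\left(q{\left(2,2 \right)} \right)} - n = \sqrt{-1902 + 36 \left(- \frac{1}{5}\right)} - 18333 = \sqrt{-1902 - \frac{36}{5}} - 18333 = \sqrt{- \frac{9546}{5}} - 18333 = \frac{i \sqrt{47730}}{5} - 18333 = -18333 + \frac{i \sqrt{47730}}{5}$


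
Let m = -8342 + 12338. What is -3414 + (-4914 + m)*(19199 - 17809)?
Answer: -1279434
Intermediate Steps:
m = 3996
-3414 + (-4914 + m)*(19199 - 17809) = -3414 + (-4914 + 3996)*(19199 - 17809) = -3414 - 918*1390 = -3414 - 1276020 = -1279434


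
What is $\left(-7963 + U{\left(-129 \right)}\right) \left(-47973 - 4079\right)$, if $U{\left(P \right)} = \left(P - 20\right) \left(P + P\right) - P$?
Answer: $-1593207616$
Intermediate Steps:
$U{\left(P \right)} = - P + 2 P \left(-20 + P\right)$ ($U{\left(P \right)} = \left(-20 + P\right) 2 P - P = 2 P \left(-20 + P\right) - P = - P + 2 P \left(-20 + P\right)$)
$\left(-7963 + U{\left(-129 \right)}\right) \left(-47973 - 4079\right) = \left(-7963 - 129 \left(-41 + 2 \left(-129\right)\right)\right) \left(-47973 - 4079\right) = \left(-7963 - 129 \left(-41 - 258\right)\right) \left(-52052\right) = \left(-7963 - -38571\right) \left(-52052\right) = \left(-7963 + 38571\right) \left(-52052\right) = 30608 \left(-52052\right) = -1593207616$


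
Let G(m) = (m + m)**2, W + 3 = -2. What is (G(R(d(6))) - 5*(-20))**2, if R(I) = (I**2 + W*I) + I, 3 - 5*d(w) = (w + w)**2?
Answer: 4249386879988042816/390625 ≈ 1.0878e+13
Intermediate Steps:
W = -5 (W = -3 - 2 = -5)
d(w) = 3/5 - 4*w**2/5 (d(w) = 3/5 - (w + w)**2/5 = 3/5 - 4*w**2/5)
R(I) = I**2 - 4*I (R(I) = (I**2 - 5*I) + I = I**2 - 4*I)
G(m) = 4*m**2 (G(m) = (2*m)**2 = 4*m**2)
(G(R(d(6))) - 5*(-20))**2 = (4*((3/5 - 4/5*6**2)*(-4 + (3/5 - 4/5*6**2)))**2 - 5*(-20))**2 = (4*((3/5 - 4/5*36)*(-4 + (3/5 - 4/5*36)))**2 + 100)**2 = (4*((3/5 - 144/5)*(-4 + (3/5 - 144/5)))**2 + 100)**2 = (4*(-141*(-4 - 141/5)/5)**2 + 100)**2 = (4*(-141/5*(-161/5))**2 + 100)**2 = (4*(22701/25)**2 + 100)**2 = (4*(515335401/625) + 100)**2 = (2061341604/625 + 100)**2 = (2061404104/625)**2 = 4249386879988042816/390625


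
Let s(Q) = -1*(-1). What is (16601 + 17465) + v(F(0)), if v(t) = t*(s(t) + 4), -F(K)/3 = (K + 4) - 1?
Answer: 34021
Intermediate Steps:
s(Q) = 1
F(K) = -9 - 3*K (F(K) = -3*((K + 4) - 1) = -3*((4 + K) - 1) = -3*(3 + K) = -9 - 3*K)
v(t) = 5*t (v(t) = t*(1 + 4) = t*5 = 5*t)
(16601 + 17465) + v(F(0)) = (16601 + 17465) + 5*(-9 - 3*0) = 34066 + 5*(-9 + 0) = 34066 + 5*(-9) = 34066 - 45 = 34021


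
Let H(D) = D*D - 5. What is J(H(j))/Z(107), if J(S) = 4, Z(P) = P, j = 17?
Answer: 4/107 ≈ 0.037383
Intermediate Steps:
H(D) = -5 + D² (H(D) = D² - 5 = -5 + D²)
J(H(j))/Z(107) = 4/107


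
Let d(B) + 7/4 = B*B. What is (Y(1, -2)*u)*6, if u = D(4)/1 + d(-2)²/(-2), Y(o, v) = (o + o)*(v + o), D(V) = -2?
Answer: 435/8 ≈ 54.375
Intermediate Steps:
d(B) = -7/4 + B² (d(B) = -7/4 + B*B = -7/4 + B²)
Y(o, v) = 2*o*(o + v) (Y(o, v) = (2*o)*(o + v) = 2*o*(o + v))
u = -145/32 (u = -2/1 + (-7/4 + (-2)²)²/(-2) = -2*1 + (-7/4 + 4)²*(-½) = -2 + (9/4)²*(-½) = -2 + (81/16)*(-½) = -2 - 81/32 = -145/32 ≈ -4.5313)
(Y(1, -2)*u)*6 = ((2*1*(1 - 2))*(-145/32))*6 = ((2*1*(-1))*(-145/32))*6 = -2*(-145/32)*6 = (145/16)*6 = 435/8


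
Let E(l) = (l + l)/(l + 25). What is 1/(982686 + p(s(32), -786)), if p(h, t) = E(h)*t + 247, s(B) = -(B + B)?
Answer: 13/12744593 ≈ 1.0200e-6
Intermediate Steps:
s(B) = -2*B
E(l) = 2*l/(25 + l) (E(l) = (2*l)/(25 + l) = 2*l/(25 + l))
p(h, t) = 247 + 2*h*t/(25 + h) (p(h, t) = (2*h/(25 + h))*t + 247 = 2*h*t/(25 + h) + 247 = 247 + 2*h*t/(25 + h))
1/(982686 + p(s(32), -786)) = 1/(982686 + (6175 + 247*(-2*32) + 2*(-2*32)*(-786))/(25 - 2*32)) = 1/(982686 + (6175 + 247*(-64) + 2*(-64)*(-786))/(25 - 64)) = 1/(982686 + (6175 - 15808 + 100608)/(-39)) = 1/(982686 - 1/39*90975) = 1/(982686 - 30325/13) = 1/(12744593/13) = 13/12744593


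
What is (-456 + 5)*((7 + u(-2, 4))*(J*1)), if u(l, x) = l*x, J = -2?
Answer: -902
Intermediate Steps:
(-456 + 5)*((7 + u(-2, 4))*(J*1)) = (-456 + 5)*((7 - 2*4)*(-2*1)) = -451*(7 - 8)*(-2) = -(-451)*(-2) = -451*2 = -902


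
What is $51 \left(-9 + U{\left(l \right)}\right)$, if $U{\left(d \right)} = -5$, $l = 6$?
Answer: $-714$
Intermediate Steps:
$51 \left(-9 + U{\left(l \right)}\right) = 51 \left(-9 - 5\right) = 51 \left(-14\right) = -714$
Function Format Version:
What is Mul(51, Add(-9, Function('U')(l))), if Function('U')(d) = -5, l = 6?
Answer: -714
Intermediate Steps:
Mul(51, Add(-9, Function('U')(l))) = Mul(51, Add(-9, -5)) = Mul(51, -14) = -714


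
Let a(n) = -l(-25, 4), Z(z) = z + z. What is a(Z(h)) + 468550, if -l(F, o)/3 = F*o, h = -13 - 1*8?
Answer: 468250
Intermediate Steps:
h = -21 (h = -13 - 8 = -21)
l(F, o) = -3*F*o
Z(z) = 2*z
a(n) = -300 (a(n) = -(-3)*(-25)*4 = -1*300 = -300)
a(Z(h)) + 468550 = -300 + 468550 = 468250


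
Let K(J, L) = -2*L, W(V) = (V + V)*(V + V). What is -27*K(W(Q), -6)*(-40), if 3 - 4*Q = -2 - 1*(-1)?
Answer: 12960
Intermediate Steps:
Q = 1 (Q = ¾ - (-2 - 1*(-1))/4 = ¾ - (-2 + 1)/4 = ¾ - ¼*(-1) = ¾ + ¼ = 1)
W(V) = 4*V² (W(V) = (2*V)*(2*V) = 4*V²)
-27*K(W(Q), -6)*(-40) = -(-54)*(-6)*(-40) = -27*12*(-40) = -324*(-40) = 12960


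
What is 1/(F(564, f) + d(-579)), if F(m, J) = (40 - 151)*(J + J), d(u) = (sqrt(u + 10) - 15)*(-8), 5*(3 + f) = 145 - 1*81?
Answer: -25695/53273842 + 50*I*sqrt(569)/26636921 ≈ -0.00048232 + 4.4776e-5*I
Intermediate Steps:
f = 49/5 (f = -3 + (145 - 1*81)/5 = -3 + (145 - 81)/5 = -3 + (1/5)*64 = -3 + 64/5 = 49/5 ≈ 9.8000)
d(u) = 120 - 8*sqrt(10 + u) (d(u) = (sqrt(10 + u) - 15)*(-8) = (-15 + sqrt(10 + u))*(-8) = 120 - 8*sqrt(10 + u))
F(m, J) = -222*J
1/(F(564, f) + d(-579)) = 1/(-222*49/5 + (120 - 8*sqrt(10 - 579))) = 1/(-10878/5 + (120 - 8*I*sqrt(569))) = 1/(-10278/5 - 8*I*sqrt(569))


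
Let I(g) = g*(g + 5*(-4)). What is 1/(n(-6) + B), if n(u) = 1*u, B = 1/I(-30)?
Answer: -1500/8999 ≈ -0.16669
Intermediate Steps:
I(g) = g*(-20 + g) (I(g) = g*(g - 20) = g*(-20 + g))
B = 1/1500 (B = 1/(-30*(-20 - 30)) = 1/(-30*(-50)) = 1/1500 ≈ 0.00066667)
n(u) = u
1/(n(-6) + B) = 1/(-6 + 1/1500) = 1/(-8999/1500) = -1500/8999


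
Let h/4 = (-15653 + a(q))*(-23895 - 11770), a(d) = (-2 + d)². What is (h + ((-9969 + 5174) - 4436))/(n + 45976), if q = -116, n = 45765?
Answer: 246649909/91741 ≈ 2688.5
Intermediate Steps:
h = 246659140 (h = 4*((-15653 + (-2 - 116)²)*(-23895 - 11770)) = 4*((-15653 + (-118)²)*(-35665)) = 4*((-15653 + 13924)*(-35665)) = 4*(-1729*(-35665)) = 4*61664785 = 246659140)
(h + ((-9969 + 5174) - 4436))/(n + 45976) = (246659140 + ((-9969 + 5174) - 4436))/(45765 + 45976) = (246659140 + (-4795 - 4436))/91741 = (246659140 - 9231)*(1/91741) = 246649909*(1/91741) = 246649909/91741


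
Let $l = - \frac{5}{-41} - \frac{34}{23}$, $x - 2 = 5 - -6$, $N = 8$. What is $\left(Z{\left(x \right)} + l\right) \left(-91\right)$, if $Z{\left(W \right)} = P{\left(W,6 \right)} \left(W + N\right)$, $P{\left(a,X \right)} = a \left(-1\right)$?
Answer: $\frac{23543338}{943} \approx 24966.0$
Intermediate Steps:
$P{\left(a,X \right)} = - a$
$x = 13$ ($x = 2 + \left(5 - -6\right) = 2 + \left(5 + 6\right) = 2 + 11 = 13$)
$l = - \frac{1279}{943}$ ($l = \left(-5\right) \left(- \frac{1}{41}\right) - \frac{34}{23} = \frac{5}{41} - \frac{34}{23} = - \frac{1279}{943} \approx -1.3563$)
$Z{\left(W \right)} = - W \left(8 + W\right)$ ($Z{\left(W \right)} = - W \left(W + 8\right) = - W \left(8 + W\right)$)
$\left(Z{\left(x \right)} + l\right) \left(-91\right) = \left(\left(-1\right) 13 \left(8 + 13\right) - \frac{1279}{943}\right) \left(-91\right) = \left(\left(-1\right) 13 \cdot 21 - \frac{1279}{943}\right) \left(-91\right) = \left(-273 - \frac{1279}{943}\right) \left(-91\right) = \left(- \frac{258718}{943}\right) \left(-91\right) = \frac{23543338}{943}$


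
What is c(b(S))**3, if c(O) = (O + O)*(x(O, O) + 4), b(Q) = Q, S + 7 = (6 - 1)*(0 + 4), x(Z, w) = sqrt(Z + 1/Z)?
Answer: 3882944 + 82576*sqrt(2210) ≈ 7.7649e+6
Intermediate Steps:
S = 13 (S = -7 + (6 - 1)*(0 + 4) = -7 + 5*4 = -7 + 20 = 13)
c(O) = 2*O*(4 + sqrt(O + 1/O)) (c(O) = (O + O)*(sqrt(O + 1/O) + 4) = (2*O)*(4 + sqrt(O + 1/O)) = 2*O*(4 + sqrt(O + 1/O)))
c(b(S))**3 = (2*13*(4 + sqrt((1 + 13**2)/13)))**3 = (2*13*(4 + sqrt((1 + 169)/13)))**3 = (2*13*(4 + sqrt((1/13)*170)))**3 = (2*13*(4 + sqrt(170/13)))**3 = (2*13*(4 + sqrt(2210)/13))**3 = (104 + 2*sqrt(2210))**3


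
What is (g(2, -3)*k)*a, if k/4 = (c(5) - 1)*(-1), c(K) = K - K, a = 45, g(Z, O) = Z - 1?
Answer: 180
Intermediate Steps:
g(Z, O) = -1 + Z
c(K) = 0
k = 4 (k = 4*((0 - 1)*(-1)) = 4*(-1*(-1)) = 4*1 = 4)
(g(2, -3)*k)*a = ((-1 + 2)*4)*45 = (1*4)*45 = 4*45 = 180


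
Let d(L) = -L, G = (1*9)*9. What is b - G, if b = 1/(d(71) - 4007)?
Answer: -330319/4078 ≈ -81.000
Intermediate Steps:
G = 81 (G = 9*9 = 81)
b = -1/4078 (b = 1/(-1*71 - 4007) = 1/(-71 - 4007) = 1/(-4078) = -1/4078 ≈ -0.00024522)
b - G = -1/4078 - 1*81 = -1/4078 - 81 = -330319/4078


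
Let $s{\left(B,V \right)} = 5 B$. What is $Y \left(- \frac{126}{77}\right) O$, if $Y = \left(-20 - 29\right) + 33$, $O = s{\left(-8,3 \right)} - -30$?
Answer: $- \frac{2880}{11} \approx -261.82$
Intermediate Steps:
$O = -10$ ($O = 5 \left(-8\right) - -30 = -40 + 30 = -10$)
$Y = -16$ ($Y = -49 + 33 = -16$)
$Y \left(- \frac{126}{77}\right) O = - 16 \left(- \frac{126}{77}\right) \left(-10\right) = - 16 \left(\left(-126\right) \frac{1}{77}\right) \left(-10\right) = \left(-16\right) \left(- \frac{18}{11}\right) \left(-10\right) = \frac{288}{11} \left(-10\right) = - \frac{2880}{11}$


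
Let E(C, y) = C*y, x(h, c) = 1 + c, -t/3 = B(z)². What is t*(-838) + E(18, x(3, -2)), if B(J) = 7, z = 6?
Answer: 123168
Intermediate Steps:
t = -147 (t = -3*7² = -3*49 = -147)
t*(-838) + E(18, x(3, -2)) = -147*(-838) + 18*(1 - 2) = 123186 + 18*(-1) = 123186 - 18 = 123168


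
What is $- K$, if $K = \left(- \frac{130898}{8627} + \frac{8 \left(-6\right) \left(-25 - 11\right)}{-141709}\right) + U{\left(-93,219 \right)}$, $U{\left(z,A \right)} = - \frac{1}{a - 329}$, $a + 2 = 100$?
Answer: $\frac{4287138200335}{282402938433} \approx 15.181$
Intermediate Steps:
$a = 98$ ($a = -2 + 100 = 98$)
$U{\left(z,A \right)} = \frac{1}{231}$ ($U{\left(z,A \right)} = - \frac{1}{98 - 329} = - \frac{1}{-231} = \left(-1\right) \left(- \frac{1}{231}\right) = \frac{1}{231}$)
$K = - \frac{4287138200335}{282402938433}$ ($K = \left(- \frac{130898}{8627} + \frac{8 \left(-6\right) \left(-25 - 11\right)}{-141709}\right) + \frac{1}{231} = \left(\left(-130898\right) \frac{1}{8627} + \left(-48\right) \left(-36\right) \left(- \frac{1}{141709}\right)\right) + \frac{1}{231} = \left(- \frac{130898}{8627} + 1728 \left(- \frac{1}{141709}\right)\right) + \frac{1}{231} = \left(- \frac{130898}{8627} - \frac{1728}{141709}\right) + \frac{1}{231} = - \frac{18564332138}{1222523543} + \frac{1}{231} = - \frac{4287138200335}{282402938433} \approx -15.181$)
$- K = \left(-1\right) \left(- \frac{4287138200335}{282402938433}\right) = \frac{4287138200335}{282402938433}$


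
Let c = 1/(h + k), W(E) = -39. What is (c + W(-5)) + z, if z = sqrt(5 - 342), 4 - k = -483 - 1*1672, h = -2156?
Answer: -116/3 + I*sqrt(337) ≈ -38.667 + 18.358*I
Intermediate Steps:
k = 2159 (k = 4 - (-483 - 1*1672) = 4 - (-483 - 1672) = 4 - 1*(-2155) = 4 + 2155 = 2159)
z = I*sqrt(337) (z = sqrt(-337) = I*sqrt(337) ≈ 18.358*I)
c = 1/3 (c = 1/(-2156 + 2159) = 1/3 ≈ 0.33333)
(c + W(-5)) + z = (1/3 - 39) + I*sqrt(337) = -116/3 + I*sqrt(337)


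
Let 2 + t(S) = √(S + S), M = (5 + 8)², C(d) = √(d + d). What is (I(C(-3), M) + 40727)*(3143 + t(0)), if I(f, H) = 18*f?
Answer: 127923507 + 56538*I*√6 ≈ 1.2792e+8 + 1.3849e+5*I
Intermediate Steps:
C(d) = √2*√d (C(d) = √(2*d) = √2*√d)
M = 169 (M = 13² = 169)
t(S) = -2 + √2*√S (t(S) = -2 + √(S + S) = -2 + √(2*S) = -2 + √2*√S)
(I(C(-3), M) + 40727)*(3143 + t(0)) = (18*(√2*√(-3)) + 40727)*(3143 + (-2 + √2*√0)) = (18*(√2*(I*√3)) + 40727)*(3143 + (-2 + √2*0)) = (18*(I*√6) + 40727)*(3143 + (-2 + 0)) = (18*I*√6 + 40727)*(3143 - 2) = (40727 + 18*I*√6)*3141 = 127923507 + 56538*I*√6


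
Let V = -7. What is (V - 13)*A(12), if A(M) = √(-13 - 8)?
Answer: -20*I*√21 ≈ -91.651*I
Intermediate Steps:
A(M) = I*√21 (A(M) = √(-21) = I*√21)
(V - 13)*A(12) = (-7 - 13)*(I*√21) = -20*I*√21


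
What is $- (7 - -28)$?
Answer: $-35$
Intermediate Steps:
$- (7 - -28) = - (7 + 28) = \left(-1\right) 35 = -35$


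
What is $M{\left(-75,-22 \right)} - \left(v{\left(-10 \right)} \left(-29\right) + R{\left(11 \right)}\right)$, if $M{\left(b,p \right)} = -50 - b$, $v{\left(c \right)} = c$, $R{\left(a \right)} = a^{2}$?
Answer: $-386$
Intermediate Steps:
$M{\left(-75,-22 \right)} - \left(v{\left(-10 \right)} \left(-29\right) + R{\left(11 \right)}\right) = \left(-50 - -75\right) - \left(\left(-10\right) \left(-29\right) + 11^{2}\right) = \left(-50 + 75\right) - \left(290 + 121\right) = 25 - 411 = -386$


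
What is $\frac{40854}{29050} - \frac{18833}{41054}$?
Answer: $\frac{565060733}{596309350} \approx 0.9476$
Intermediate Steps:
$\frac{40854}{29050} - \frac{18833}{41054} = 40854 \cdot \frac{1}{29050} - \frac{18833}{41054} = \frac{20427}{14525} - \frac{18833}{41054} = \frac{565060733}{596309350}$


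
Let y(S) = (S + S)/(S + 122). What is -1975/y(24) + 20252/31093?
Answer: -4482347227/746232 ≈ -6006.6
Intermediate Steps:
y(S) = 2*S/(122 + S) (y(S) = (2*S)/(122 + S) = 2*S/(122 + S))
-1975/y(24) + 20252/31093 = -1975/(2*24/(122 + 24)) + 20252/31093 = -1975/(2*24/146) + 20252*(1/31093) = -1975/(2*24*(1/146)) + 20252/31093 = -1975/24/73 + 20252/31093 = -1975*73/24 + 20252/31093 = -144175/24 + 20252/31093 = -4482347227/746232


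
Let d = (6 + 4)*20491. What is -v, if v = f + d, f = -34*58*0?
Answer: -204910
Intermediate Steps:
f = 0 (f = -1972*0 = 0)
d = 204910 (d = 10*20491 = 204910)
v = 204910 (v = 0 + 204910 = 204910)
-v = -1*204910 = -204910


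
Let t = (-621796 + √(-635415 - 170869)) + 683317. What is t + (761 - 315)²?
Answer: 260437 + 206*I*√19 ≈ 2.6044e+5 + 897.93*I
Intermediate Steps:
t = 61521 + 206*I*√19 (t = (-621796 + √(-806284)) + 683317 = (-621796 + 206*I*√19) + 683317 = 61521 + 206*I*√19 ≈ 61521.0 + 897.93*I)
t + (761 - 315)² = (61521 + 206*I*√19) + (761 - 315)² = (61521 + 206*I*√19) + 446² = (61521 + 206*I*√19) + 198916 = 260437 + 206*I*√19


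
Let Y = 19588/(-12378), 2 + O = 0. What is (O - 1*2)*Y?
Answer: 39176/6189 ≈ 6.3299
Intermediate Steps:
O = -2 (O = -2 + 0 = -2)
Y = -9794/6189 (Y = 19588*(-1/12378) = -9794/6189 ≈ -1.5825)
(O - 1*2)*Y = (-2 - 1*2)*(-9794/6189) = (-2 - 2)*(-9794/6189) = -4*(-9794/6189) = 39176/6189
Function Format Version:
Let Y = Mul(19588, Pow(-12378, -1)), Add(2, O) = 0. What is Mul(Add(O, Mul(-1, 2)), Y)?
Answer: Rational(39176, 6189) ≈ 6.3299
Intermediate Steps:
O = -2 (O = Add(-2, 0) = -2)
Y = Rational(-9794, 6189) (Y = Mul(19588, Rational(-1, 12378)) = Rational(-9794, 6189) ≈ -1.5825)
Mul(Add(O, Mul(-1, 2)), Y) = Mul(Add(-2, Mul(-1, 2)), Rational(-9794, 6189)) = Mul(Add(-2, -2), Rational(-9794, 6189)) = Mul(-4, Rational(-9794, 6189)) = Rational(39176, 6189)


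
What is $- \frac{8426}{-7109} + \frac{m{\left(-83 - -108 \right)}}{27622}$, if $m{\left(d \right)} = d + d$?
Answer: $\frac{116549211}{98182399} \approx 1.1871$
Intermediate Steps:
$m{\left(d \right)} = 2 d$
$- \frac{8426}{-7109} + \frac{m{\left(-83 - -108 \right)}}{27622} = - \frac{8426}{-7109} + \frac{2 \left(-83 - -108\right)}{27622} = \left(-8426\right) \left(- \frac{1}{7109}\right) + 2 \left(-83 + 108\right) \frac{1}{27622} = \frac{8426}{7109} + 2 \cdot 25 \cdot \frac{1}{27622} = \frac{8426}{7109} + 50 \cdot \frac{1}{27622} = \frac{8426}{7109} + \frac{25}{13811} = \frac{116549211}{98182399}$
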